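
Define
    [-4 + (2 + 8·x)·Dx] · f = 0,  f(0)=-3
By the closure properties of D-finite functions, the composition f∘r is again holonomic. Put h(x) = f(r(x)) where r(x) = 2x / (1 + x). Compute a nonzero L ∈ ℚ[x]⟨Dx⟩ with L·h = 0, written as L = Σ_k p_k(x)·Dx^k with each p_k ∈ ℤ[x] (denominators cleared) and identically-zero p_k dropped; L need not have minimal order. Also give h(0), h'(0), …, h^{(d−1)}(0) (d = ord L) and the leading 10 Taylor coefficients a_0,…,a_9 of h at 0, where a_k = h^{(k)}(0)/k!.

f: a_k = -3, -6, 6, -12, 30, -84, 252, -792, 2574, -8580, …
L₀ from L_f via x↦r, Dx↦r'^{-1}Dx.
L = -4 + (1 + 10·x + 9·x^2)·Dx  (order 1).
h: a_k = -3, -12, 36, -156, 852, -5292, 35460, -249660, 1820340, -13624140, …
ICs: h(0) = -3.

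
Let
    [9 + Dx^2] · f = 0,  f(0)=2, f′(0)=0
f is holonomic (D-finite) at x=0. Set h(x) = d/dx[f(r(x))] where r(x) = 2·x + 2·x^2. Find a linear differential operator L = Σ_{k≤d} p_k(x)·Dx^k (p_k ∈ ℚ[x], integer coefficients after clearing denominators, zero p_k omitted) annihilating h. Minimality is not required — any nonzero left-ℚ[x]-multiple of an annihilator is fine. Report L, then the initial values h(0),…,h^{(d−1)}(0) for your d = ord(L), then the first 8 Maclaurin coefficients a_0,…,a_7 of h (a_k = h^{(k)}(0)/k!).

f: a_k = 2, 0, -9, 0, 27/4, 0, -81/40, 0, …
Change of var in L_f (x↦r) gives L₀.
h=h₀': d/dx-closure on L₀ ⇒ L.
L = (48 + 288·x + 864·x^2 + 1152·x^3 + 576·x^4) + (-6 - 12·x)·Dx + (1 + 4·x + 4·x^2)·Dx^2  (order 2).
h: a_k = 0, -72, -216, 288, 2160, 15552/5, -12096/5, -490752/35, …
ICs: h(0) = 0, h′(0) = -72.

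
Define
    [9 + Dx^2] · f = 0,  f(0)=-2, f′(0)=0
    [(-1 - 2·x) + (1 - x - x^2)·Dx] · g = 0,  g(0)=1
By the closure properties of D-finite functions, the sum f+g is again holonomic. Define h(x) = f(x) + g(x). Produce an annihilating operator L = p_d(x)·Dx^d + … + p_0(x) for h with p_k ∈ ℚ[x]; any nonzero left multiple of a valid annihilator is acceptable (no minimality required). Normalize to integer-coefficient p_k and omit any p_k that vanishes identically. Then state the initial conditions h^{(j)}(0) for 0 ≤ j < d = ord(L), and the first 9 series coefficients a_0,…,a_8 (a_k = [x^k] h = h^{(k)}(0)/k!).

L = (-243 - 432·x + 81·x^2 - 216·x^3 - 405·x^4 - 162·x^5) + (117 - 225·x - 36·x^2 + 297·x^3 - 54·x^4 - 243·x^5 - 81·x^6)·Dx + (-27 - 48·x + 9·x^2 - 24·x^3 - 45·x^4 - 18·x^5)·Dx^2 + (13 - 25·x - 4·x^2 + 33·x^3 - 6·x^4 - 27·x^5 - 9·x^6)·Dx^3  (order 3).
h: a_k = -1, 1, 11, 3, -7/4, 8, 601/40, 21, 75431/2240, …
ICs: h(0) = -1, h′(0) = 1, h′′(0) = 22.

f: a_k = -2, 0, 9, 0, -27/4, 0, 81/40, 0, -729/2240, …
g: a_k = 1, 1, 2, 3, 5, 8, 13, 21, 34, …
f+g: L₀ = lclm(L_f,L_g), ord ≤ 2+1.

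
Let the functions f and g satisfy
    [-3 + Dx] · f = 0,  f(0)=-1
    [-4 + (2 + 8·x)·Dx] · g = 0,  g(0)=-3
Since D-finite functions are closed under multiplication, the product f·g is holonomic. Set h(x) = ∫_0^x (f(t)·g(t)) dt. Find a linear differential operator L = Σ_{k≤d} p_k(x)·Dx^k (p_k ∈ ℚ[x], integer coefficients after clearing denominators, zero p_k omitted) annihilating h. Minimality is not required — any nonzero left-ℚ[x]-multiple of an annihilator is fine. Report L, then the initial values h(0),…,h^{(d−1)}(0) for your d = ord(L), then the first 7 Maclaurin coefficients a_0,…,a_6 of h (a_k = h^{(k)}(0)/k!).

f: a_k = -1, -3, -9/2, -9/2, -27/8, -81/40, -81/80, …
g: a_k = -3, -6, 6, -12, 30, -84, 252, …
h₀=f·g: eliminate ⇒ L₀, order ≤ 1·1.
h=∫h₀ ⇒ L = L₀·Dx.
L = (-5 - 12·x)·Dx + (1 + 4·x)·Dx^2  (order 2).
h: a_k = 0, 3, 15/2, 17/2, 69/8, 129/40, 631/80, …
ICs: h(0) = 0, h′(0) = 3.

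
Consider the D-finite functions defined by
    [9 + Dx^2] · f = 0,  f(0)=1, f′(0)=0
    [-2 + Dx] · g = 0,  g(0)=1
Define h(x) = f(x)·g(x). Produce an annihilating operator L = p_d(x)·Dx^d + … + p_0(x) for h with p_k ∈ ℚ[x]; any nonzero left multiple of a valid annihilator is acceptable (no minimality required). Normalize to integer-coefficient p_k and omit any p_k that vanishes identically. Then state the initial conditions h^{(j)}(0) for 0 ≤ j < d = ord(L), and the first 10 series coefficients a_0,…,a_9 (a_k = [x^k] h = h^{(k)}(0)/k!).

f: a_k = 1, 0, -9/2, 0, 27/8, 0, -81/80, 0, 729/4480, 0, …
g: a_k = 1, 2, 2, 4/3, 2/3, 4/15, 4/45, 8/315, 2/315, 4/2835, …
L₀ := L_f ⊗_s L_g (sym. prod.), ord ≤ 2.
L = 13 - 4·Dx + Dx^2  (order 2).
h: a_k = 1, 2, -5/2, -23/3, -119/24, 61/60, 407/144, 3277/2520, -239/40320, -43079/181440, …
ICs: h(0) = 1, h′(0) = 2.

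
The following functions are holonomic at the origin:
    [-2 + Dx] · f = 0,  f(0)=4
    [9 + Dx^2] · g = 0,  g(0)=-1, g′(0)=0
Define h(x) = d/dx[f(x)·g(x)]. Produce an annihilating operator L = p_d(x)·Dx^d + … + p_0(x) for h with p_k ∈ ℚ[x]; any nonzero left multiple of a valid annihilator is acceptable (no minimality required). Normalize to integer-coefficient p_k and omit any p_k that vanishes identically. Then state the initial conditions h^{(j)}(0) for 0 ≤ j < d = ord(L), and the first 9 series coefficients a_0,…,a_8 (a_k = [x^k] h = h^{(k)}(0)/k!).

L = 13 - 4·Dx + Dx^2  (order 2).
h: a_k = -8, 20, 92, 238/3, -61/3, -407/6, -3277/90, 239/1260, 43079/5040, …
ICs: h(0) = -8, h′(0) = 20.

f: a_k = 4, 8, 8, 16/3, 8/3, 16/15, 16/45, 32/315, 8/315, …
g: a_k = -1, 0, 9/2, 0, -27/8, 0, 81/80, 0, -729/4480, …
f·g: L₀ = L_f ⊗_s L_g, ord ≤ 1·2.
Differentiate: ansatz ord ≤ ord L₀ ⇒ L.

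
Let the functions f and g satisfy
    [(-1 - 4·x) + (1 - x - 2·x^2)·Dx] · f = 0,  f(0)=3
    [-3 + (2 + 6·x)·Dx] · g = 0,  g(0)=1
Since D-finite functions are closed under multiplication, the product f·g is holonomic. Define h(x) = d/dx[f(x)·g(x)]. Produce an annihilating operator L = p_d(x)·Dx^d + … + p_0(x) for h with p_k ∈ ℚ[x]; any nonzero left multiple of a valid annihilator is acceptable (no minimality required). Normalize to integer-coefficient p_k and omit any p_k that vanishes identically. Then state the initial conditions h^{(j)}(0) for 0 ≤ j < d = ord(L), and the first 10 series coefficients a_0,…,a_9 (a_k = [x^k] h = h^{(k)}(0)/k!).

f: a_k = 3, 3, 9, 15, 33, 63, 129, 255, 513, 1023, …
g: a_k = 1, 3/2, -9/8, 27/16, -405/128, 1701/256, -15309/1024, 72171/2048, -2814669/32768, 14073345/65536, …
Product ⇒ symmetric product L₀, ord ≤ 1.
h₀' ⇒ L via d/dx closure of L₀.
L = (27 + 282·x + 663·x^2 + 660·x^3 + 540·x^4) + (-10 - 42·x - 30·x^2 + 98·x^3 + 312·x^4 + 216·x^5)·Dx  (order 1).
h: a_k = 15/2, 81/4, 1449/16, 5241/32, 155205/256, 486279/512, 7261485/2048, 18527625/4096, 1310994045/65536, 2242308315/131072, …
ICs: h(0) = 15/2.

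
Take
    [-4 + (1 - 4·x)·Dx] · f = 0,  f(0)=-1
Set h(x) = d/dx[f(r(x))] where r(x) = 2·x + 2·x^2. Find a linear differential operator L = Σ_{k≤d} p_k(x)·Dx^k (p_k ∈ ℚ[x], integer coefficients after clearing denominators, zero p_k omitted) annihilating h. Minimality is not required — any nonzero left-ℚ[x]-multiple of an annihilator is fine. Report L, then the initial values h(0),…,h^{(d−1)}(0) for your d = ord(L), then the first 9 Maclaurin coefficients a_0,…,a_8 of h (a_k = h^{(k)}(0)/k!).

f: a_k = -1, -4, -16, -64, -256, -1024, -4096, -16384, -65536, …
h₀=f(r): pull back L_f along r ⇒ L₀.
h₀' ⇒ L via d/dx closure of L₀.
L = (18 + 48·x + 48·x^2) + (-1 + 6·x + 24·x^2 + 16·x^3)·Dx  (order 1).
h: a_k = -8, -144, -1920, -22784, -253440, -2706432, -28098560, -285769728, -2860941312, …
ICs: h(0) = -8.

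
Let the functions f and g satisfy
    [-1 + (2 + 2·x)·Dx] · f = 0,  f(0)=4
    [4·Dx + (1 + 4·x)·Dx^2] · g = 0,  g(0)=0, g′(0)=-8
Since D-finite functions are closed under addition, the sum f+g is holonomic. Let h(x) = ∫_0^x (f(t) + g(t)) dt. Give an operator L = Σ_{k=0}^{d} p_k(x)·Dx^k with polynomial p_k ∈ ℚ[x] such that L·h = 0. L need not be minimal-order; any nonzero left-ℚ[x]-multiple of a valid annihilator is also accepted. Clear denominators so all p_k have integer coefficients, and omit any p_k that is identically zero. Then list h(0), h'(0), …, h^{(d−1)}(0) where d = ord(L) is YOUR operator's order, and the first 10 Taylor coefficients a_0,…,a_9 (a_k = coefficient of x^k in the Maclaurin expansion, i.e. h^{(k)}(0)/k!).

f: a_k = 4, 2, -1/2, 1/4, -5/32, 7/64, -21/256, 33/512, -429/8192, 715/16384, …
g: a_k = 0, -8, 16, -128/3, 128, -2048/5, 4096/3, -32768/7, 16384, -524288/9, …
Sum ⇒ L₀ = lclm(L_f,L_g) in ℚ(x)⟨Dx⟩.
Integrate: L := L₀·Dx.
L = (52 + 16·x)·Dx^2 + (125 + 232·x + 80·x^2)·Dx^3 + (14 + 78·x + 96·x^2 + 32·x^3)·Dx^4  (order 4).
h: a_k = 0, 4, -3, 31/6, -509/48, 4091/160, -43679/640, 1048513/5376, -16776985/28672, 134217299/73728, …
ICs: h(0) = 0, h′(0) = 4, h′′(0) = -6, h′′′(0) = 31.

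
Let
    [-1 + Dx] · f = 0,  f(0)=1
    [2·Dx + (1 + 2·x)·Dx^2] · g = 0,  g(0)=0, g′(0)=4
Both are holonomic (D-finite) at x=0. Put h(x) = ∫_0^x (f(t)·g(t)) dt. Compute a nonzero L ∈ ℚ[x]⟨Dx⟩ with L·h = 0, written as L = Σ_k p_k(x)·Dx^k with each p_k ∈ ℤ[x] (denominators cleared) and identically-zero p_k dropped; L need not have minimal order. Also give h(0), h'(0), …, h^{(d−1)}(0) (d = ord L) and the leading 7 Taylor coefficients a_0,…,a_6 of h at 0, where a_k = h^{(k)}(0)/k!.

L = (-1 + 2·x)·Dx - 4·x·Dx^2 + (1 + 2·x)·Dx^3  (order 3).
h: a_k = 0, 0, 2, 0, 5/6, -4/5, 209/180, …
ICs: h(0) = 0, h′(0) = 0, h′′(0) = 4.

f: a_k = 1, 1, 1/2, 1/6, 1/24, 1/120, 1/720, …
g: a_k = 0, 4, -4, 16/3, -8, 64/5, -64/3, …
Product ⇒ symmetric product L₀, ord ≤ 2.
h=∫h₀ ⇒ L = L₀·Dx.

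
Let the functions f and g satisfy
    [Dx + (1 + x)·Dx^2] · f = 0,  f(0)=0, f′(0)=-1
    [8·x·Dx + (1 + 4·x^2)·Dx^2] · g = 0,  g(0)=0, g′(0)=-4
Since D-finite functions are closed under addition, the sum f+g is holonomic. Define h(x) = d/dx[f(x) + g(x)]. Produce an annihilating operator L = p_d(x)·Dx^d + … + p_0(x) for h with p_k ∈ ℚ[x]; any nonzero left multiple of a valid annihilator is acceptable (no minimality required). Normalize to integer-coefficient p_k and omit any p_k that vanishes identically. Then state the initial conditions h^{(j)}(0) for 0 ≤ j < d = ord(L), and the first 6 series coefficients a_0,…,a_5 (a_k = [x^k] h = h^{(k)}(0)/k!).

L = (-8 - 24·x + 96·x^2 + 32·x^3) + (-10 - 16·x + 72·x^2 + 192·x^3 + 64·x^4)·Dx + (-1 + 7·x + 8·x^2 + 32·x^3 + 48·x^4 + 16·x^5)·Dx^2  (order 2).
h: a_k = -5, 1, 15, 1, -65, 1, …
ICs: h(0) = -5, h′(0) = 1.

f: a_k = 0, -1, 1/2, -1/3, 1/4, -1/5, …
g: a_k = 0, -4, 0, 16/3, 0, -64/5, …
Weyl lclm of L_f,L_g ⇒ L₀ (ord ≤ 4).
h₀' ⇒ L via d/dx closure of L₀.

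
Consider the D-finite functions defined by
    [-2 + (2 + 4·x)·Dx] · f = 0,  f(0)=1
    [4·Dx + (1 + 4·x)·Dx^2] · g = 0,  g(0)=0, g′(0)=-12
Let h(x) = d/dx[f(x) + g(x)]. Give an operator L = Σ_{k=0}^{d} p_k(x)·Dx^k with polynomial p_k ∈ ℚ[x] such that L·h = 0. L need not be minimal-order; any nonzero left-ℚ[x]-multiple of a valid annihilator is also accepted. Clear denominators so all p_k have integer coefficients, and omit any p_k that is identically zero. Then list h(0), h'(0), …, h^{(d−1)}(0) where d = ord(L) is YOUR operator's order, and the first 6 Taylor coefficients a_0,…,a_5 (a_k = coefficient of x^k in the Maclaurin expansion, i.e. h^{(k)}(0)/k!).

f: a_k = 1, 1, -1/2, 1/2, -5/8, 7/8, …
g: a_k = 0, -12, 24, -64, 192, -3072/5, …
L₀ := lclm(L_f,L_g); ord L₀ ≤ 1+2.
Differentiate: ansatz ord ≤ ord L₀ ⇒ L.
L = (20 + 16·x) + (29 + 104·x + 80·x^2)·Dx + (3 + 22·x + 48·x^2 + 32·x^3)·Dx^2  (order 2).
h: a_k = -11, 47, -381/2, 1531/2, -24541/8, 98241/8, …
ICs: h(0) = -11, h′(0) = 47.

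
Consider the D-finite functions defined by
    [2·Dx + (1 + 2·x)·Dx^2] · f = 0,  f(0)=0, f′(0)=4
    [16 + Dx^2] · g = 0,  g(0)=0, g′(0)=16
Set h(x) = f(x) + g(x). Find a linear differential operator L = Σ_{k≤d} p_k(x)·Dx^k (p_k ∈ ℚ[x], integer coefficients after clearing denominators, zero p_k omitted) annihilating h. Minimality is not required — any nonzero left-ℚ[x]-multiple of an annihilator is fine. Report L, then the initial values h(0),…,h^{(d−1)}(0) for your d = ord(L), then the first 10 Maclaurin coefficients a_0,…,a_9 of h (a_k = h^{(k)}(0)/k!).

L = (160 + 256·x + 256·x^2)·Dx + (48 + 224·x + 384·x^2 + 256·x^3)·Dx^2 + (10 + 16·x + 16·x^2)·Dx^3 + (3 + 14·x + 24·x^2 + 16·x^3)·Dx^4  (order 4).
h: a_k = 0, 20, -4, -112/3, -8, 704/15, -64/3, 7424/315, -64, 330752/2835, …
ICs: h(0) = 0, h′(0) = 20, h′′(0) = -8, h′′′(0) = -224.

f: a_k = 0, 4, -4, 16/3, -8, 64/5, -64/3, 256/7, -64, 1024/9, …
g: a_k = 0, 16, 0, -128/3, 0, 512/15, 0, -4096/315, 0, 8192/2835, …
f+g: L₀ = lclm(L_f,L_g), ord ≤ 2+2.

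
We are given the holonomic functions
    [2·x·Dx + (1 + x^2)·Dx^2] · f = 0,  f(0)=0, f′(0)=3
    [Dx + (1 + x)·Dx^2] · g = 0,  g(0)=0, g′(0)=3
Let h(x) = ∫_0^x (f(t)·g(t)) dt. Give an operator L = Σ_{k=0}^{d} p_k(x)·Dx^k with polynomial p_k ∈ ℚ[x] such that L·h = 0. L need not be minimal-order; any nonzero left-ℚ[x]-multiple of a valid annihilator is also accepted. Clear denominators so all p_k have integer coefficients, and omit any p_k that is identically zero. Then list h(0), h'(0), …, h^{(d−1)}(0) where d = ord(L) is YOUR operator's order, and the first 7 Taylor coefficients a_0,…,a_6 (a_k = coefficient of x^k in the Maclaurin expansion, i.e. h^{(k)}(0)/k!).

L = (24 + 44·x + 80·x^2 + 156·x^3 + 120·x^4 + 52·x^5 + 4·x^7)·Dx^2 + (18 + 124·x + 308·x^2 + 484·x^3 + 544·x^4 + 372·x^5 + 140·x^6 + 12·x^7 + 14·x^8)·Dx^3 + (12 + 64·x + 192·x^2 + 312·x^3 + 360·x^4 + 312·x^5 + 192·x^6 + 72·x^7 + 12·x^8 + 8·x^9)·Dx^4 + (5 + 18·x + 37·x^2 + 56·x^3 + 66·x^4 + 60·x^5 + 42·x^6 + 24·x^7 + 9·x^8 + 2·x^9 + x^10)·Dx^5  (order 5).
h: a_k = 0, 0, 0, 3, -9/8, 0, -1/8, …
ICs: h(0) = 0, h′(0) = 0, h′′(0) = 0, h′′′(0) = 18, h′′′′(0) = -27.

f: a_k = 0, 3, 0, -1, 0, 3/5, 0, …
g: a_k = 0, 3, -3/2, 1, -3/4, 3/5, -1/2, …
Product ⇒ symmetric product L₀, ord ≤ 4.
h=∫₀ˣh₀: take L = L₀·Dx.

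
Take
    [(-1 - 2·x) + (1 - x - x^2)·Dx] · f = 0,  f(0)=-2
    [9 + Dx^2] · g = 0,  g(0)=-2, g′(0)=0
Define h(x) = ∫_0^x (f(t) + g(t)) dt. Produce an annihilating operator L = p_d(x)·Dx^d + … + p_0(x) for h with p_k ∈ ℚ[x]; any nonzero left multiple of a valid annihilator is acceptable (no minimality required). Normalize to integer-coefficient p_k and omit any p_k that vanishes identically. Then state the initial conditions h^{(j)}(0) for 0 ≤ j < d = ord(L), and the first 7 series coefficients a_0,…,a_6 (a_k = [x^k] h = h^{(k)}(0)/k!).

L = (243 + 432·x - 81·x^2 + 216·x^3 + 405·x^4 + 162·x^5)·Dx + (-117 + 225·x + 36·x^2 - 297·x^3 + 54·x^4 + 243·x^5 + 81·x^6)·Dx^2 + (27 + 48·x - 9·x^2 + 24·x^3 + 45·x^4 + 18·x^5)·Dx^3 + (-13 + 25·x + 4·x^2 - 33·x^3 + 6·x^4 + 27·x^5 + 9·x^6)·Dx^4  (order 4).
h: a_k = 0, -4, -1, 5/3, -3/2, -67/20, -8/3, …
ICs: h(0) = 0, h′(0) = -4, h′′(0) = -2, h′′′(0) = 10.

f: a_k = -2, -2, -4, -6, -10, -16, -26, …
g: a_k = -2, 0, 9, 0, -27/4, 0, 81/40, …
f+g: L₀ = lclm(L_f,L_g), ord ≤ 1+2.
Integrate: L := L₀·Dx.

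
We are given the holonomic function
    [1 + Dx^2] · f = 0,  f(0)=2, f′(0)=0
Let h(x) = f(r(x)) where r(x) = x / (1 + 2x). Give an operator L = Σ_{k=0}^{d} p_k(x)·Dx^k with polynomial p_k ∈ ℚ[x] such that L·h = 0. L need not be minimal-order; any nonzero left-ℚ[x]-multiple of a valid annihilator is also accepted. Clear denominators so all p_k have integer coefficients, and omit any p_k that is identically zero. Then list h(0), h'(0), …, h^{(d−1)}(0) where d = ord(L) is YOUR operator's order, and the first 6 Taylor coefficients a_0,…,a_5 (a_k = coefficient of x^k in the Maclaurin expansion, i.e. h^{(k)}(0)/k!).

f: a_k = 2, 0, -1, 0, 1/12, 0, …
Substitute x→r, Dx→(1/r')Dx; clear ⇒ L₀.
L = 1 + (4 + 24·x + 48·x^2 + 32·x^3)·Dx + (1 + 8·x + 24·x^2 + 32·x^3 + 16·x^4)·Dx^2  (order 2).
h: a_k = 2, 0, -1, 4, -143/12, 94/3, …
ICs: h(0) = 2, h′(0) = 0.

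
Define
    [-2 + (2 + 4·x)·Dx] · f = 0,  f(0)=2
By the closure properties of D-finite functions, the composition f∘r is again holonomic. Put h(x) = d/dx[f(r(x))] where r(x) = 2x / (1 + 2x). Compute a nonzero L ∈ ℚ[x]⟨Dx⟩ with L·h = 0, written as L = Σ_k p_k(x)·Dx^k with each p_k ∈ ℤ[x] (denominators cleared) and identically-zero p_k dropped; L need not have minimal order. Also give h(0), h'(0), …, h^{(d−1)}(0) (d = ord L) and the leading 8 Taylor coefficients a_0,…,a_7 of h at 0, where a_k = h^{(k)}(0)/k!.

L = (-6 - 24·x) + (-1 - 8·x - 12·x^2)·Dx  (order 1).
h: a_k = 4, -24, 120, -592, 3000, -15696, 84336, -462240, …
ICs: h(0) = 4.

f: a_k = 2, 2, -1, 1, -5/4, 7/4, -21/8, 33/8, …
Substitute x→r, Dx→(1/r')Dx; clear ⇒ L₀.
h₀' ⇒ L via d/dx closure of L₀.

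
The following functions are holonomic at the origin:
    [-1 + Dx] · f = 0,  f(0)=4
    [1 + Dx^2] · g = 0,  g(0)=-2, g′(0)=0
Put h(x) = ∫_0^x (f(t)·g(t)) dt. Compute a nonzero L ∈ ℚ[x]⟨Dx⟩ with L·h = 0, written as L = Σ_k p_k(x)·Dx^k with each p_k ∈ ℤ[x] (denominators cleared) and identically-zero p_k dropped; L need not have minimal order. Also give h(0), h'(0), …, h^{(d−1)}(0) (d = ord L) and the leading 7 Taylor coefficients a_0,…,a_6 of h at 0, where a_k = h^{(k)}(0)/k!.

L = 2·Dx - 2·Dx^2 + Dx^3  (order 3).
h: a_k = 0, -8, -4, 0, 2/3, 4/15, 2/45, …
ICs: h(0) = 0, h′(0) = -8, h′′(0) = -8.

f: a_k = 4, 4, 2, 2/3, 1/6, 1/30, 1/180, …
g: a_k = -2, 0, 1, 0, -1/12, 0, 1/360, …
L₀ := L_f ⊗_s L_g (sym. prod.), ord ≤ 2.
h=∫h₀ ⇒ L = L₀·Dx.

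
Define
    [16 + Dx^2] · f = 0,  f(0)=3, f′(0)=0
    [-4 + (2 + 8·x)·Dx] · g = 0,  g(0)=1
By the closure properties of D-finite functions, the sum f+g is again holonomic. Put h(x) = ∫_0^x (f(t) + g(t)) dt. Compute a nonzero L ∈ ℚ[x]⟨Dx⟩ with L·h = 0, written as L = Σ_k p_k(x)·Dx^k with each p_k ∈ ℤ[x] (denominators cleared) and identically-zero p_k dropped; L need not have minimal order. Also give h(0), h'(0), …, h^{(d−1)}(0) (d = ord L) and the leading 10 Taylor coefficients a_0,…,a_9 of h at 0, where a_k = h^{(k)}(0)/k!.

L = (-224 - 1024·x - 2048·x^2)·Dx + (48 + 704·x + 3072·x^2 + 4096·x^3)·Dx^2 + (-14 - 64·x - 128·x^2)·Dx^3 + (3 + 44·x + 192·x^2 + 256·x^3)·Dx^4  (order 4).
h: a_k = 0, 4, 1, -26/3, 1, 22/5, 14/3, -1516/105, 33, -89578/945, …
ICs: h(0) = 0, h′(0) = 4, h′′(0) = 2, h′′′(0) = -52.

f: a_k = 3, 0, -24, 0, 32, 0, -256/15, 0, 512/105, 0, …
g: a_k = 1, 2, -2, 4, -10, 28, -84, 264, -858, 2860, …
h₀=f+g: left-lcm gives L₀, ord ≤ 3.
Integrate: L := L₀·Dx.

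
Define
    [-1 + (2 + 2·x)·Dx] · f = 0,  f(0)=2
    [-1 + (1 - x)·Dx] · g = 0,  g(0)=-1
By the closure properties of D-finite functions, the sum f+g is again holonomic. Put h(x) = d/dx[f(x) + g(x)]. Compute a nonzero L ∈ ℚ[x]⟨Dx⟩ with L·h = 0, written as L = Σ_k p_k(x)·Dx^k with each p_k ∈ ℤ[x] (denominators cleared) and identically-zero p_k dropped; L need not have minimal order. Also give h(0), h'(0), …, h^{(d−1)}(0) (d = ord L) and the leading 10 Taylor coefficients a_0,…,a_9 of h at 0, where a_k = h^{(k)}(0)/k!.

L = (-18 - 6·x) + (-21 - 54·x - 21·x^2)·Dx + (10 + 6·x - 10·x^2 - 6·x^3)·Dx^2  (order 2).
h: a_k = 0, -5/2, -21/8, -69/16, -605/128, -1599/256, -6937/1024, -16813/2048, -288477/32768, -667515/65536, …
ICs: h(0) = 0, h′(0) = -5/2.

f: a_k = 2, 1, -1/4, 1/8, -5/64, 7/128, -21/512, 33/1024, -429/16384, 715/32768, …
g: a_k = -1, -1, -1, -1, -1, -1, -1, -1, -1, -1, …
L₀ := lclm(L_f,L_g); ord L₀ ≤ 1+1.
Differentiate: ansatz ord ≤ ord L₀ ⇒ L.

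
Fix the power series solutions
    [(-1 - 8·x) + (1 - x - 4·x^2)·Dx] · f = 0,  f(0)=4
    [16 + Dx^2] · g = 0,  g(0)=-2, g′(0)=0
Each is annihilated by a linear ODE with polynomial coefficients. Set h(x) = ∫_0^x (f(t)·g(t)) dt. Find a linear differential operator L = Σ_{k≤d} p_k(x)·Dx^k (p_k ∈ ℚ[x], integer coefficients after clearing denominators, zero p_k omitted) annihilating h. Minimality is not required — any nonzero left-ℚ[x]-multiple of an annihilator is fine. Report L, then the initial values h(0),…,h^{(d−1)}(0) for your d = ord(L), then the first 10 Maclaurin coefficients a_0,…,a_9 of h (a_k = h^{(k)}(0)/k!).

f: a_k = 4, 4, 20, 36, 116, 260, 724, 1764, 4660, 11716, …
g: a_k = -2, 0, 16, 0, -64/3, 0, 512/45, 0, -1024/315, 0, …
L₀ := L_f ⊗_s L_g (sym. prod.), ord ≤ 2.
∫: right-multiply L₀ by Dx.
L = (-8 + 16·x + 64·x^2)·Dx + (2 + 16·x)·Dx^2 + (-1 + x + 4·x^2)·Dx^3  (order 3).
h: a_k = 0, -8, -4, 8, -2, 8/15, -44/9, 1208/315, -509/45, 136/315, …
ICs: h(0) = 0, h′(0) = -8, h′′(0) = -8.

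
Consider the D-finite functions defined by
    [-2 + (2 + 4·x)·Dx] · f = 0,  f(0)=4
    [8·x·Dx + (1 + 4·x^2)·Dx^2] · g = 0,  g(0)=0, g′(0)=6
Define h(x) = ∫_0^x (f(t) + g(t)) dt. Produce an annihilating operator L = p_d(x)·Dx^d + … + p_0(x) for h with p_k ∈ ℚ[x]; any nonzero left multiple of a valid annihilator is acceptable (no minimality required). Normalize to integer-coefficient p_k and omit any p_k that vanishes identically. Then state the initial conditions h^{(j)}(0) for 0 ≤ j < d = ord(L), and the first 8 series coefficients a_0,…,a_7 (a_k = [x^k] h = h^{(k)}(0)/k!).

L = (-8 - 40·x + 96·x^2 + 96·x^3)·Dx^2 + (-11 - 32·x + 40·x^2 + 384·x^3 + 336·x^4)·Dx^3 + (-1 + 6·x + 24·x^2 + 48·x^3 + 112·x^4 + 96·x^5)·Dx^4  (order 4).
h: a_k = 0, 4, 5, -2/3, -3/2, -1/2, 227/60, -3/4, …
ICs: h(0) = 0, h′(0) = 4, h′′(0) = 10, h′′′(0) = -4.

f: a_k = 4, 4, -2, 2, -5/2, 7/2, -21/4, 33/4, …
g: a_k = 0, 6, 0, -8, 0, 96/5, 0, -384/7, …
h₀=f+g: left-lcm gives L₀, ord ≤ 3.
h=∫h₀ ⇒ L = L₀·Dx.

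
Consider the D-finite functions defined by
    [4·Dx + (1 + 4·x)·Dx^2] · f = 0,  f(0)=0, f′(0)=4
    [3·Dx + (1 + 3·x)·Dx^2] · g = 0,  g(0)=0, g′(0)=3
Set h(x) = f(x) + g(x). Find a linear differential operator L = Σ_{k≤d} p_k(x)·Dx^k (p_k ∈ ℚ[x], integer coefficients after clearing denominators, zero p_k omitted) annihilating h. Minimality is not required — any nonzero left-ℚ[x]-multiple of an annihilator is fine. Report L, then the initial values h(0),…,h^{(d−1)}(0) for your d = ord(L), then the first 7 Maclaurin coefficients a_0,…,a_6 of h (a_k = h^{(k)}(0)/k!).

f: a_k = 0, 4, -8, 64/3, -64, 1024/5, -2048/3, …
g: a_k = 0, 3, -9/2, 9, -81/4, 243/5, -243/2, …
Weyl lclm of L_f,L_g ⇒ L₀ (ord ≤ 4).
L = 24·Dx + (14 + 48·x)·Dx^2 + (1 + 7·x + 12·x^2)·Dx^3  (order 3).
h: a_k = 0, 7, -25/2, 91/3, -337/4, 1267/5, -4825/6, …
ICs: h(0) = 0, h′(0) = 7, h′′(0) = -25.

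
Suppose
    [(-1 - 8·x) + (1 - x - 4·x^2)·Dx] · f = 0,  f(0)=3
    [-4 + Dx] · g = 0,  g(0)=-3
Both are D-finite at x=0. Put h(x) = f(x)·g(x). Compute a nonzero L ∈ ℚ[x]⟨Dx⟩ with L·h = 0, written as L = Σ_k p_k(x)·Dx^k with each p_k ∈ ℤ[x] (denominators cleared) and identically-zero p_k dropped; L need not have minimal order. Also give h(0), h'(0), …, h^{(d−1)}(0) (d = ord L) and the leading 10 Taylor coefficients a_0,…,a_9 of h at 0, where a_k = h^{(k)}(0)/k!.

f: a_k = 3, 3, 15, 27, 87, 195, 543, 1323, 3495, 8787, …
g: a_k = -3, -12, -24, -32, -32, -128/5, -256/15, -1024/105, -512/105, -2048/945, …
Product ⇒ symmetric product L₀, ord ≤ 1.
L = (5 + 4·x - 16·x^2) + (-1 + x + 4·x^2)·Dx  (order 1).
h: a_k = -9, -45, -153, -429, -1137, -14649/5, -7529, -674711/35, -1729283/35, -39855191/315, …
ICs: h(0) = -9.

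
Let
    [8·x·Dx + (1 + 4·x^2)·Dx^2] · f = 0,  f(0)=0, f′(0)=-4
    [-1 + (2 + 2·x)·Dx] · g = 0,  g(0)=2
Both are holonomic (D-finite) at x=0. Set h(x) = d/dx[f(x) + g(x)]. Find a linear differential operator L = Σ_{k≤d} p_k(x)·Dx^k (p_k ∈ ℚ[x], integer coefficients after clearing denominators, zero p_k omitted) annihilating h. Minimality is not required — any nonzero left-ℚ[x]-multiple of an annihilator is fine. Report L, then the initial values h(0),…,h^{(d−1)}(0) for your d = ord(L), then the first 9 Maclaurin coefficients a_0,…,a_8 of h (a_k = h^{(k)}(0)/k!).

f: a_k = 0, -4, 0, 16/3, 0, -64/5, 0, 256/7, 0, …
g: a_k = 2, 1, -1/4, 1/8, -5/64, 7/128, -21/512, 33/1024, -429/16384, …
Sum ⇒ L₀ = lclm(L_f,L_g) in ℚ(x)⟨Dx⟩.
h₀' ⇒ L via d/dx closure of L₀.
L = (-16 - 40·x + 192·x^2 + 96·x^3) + (-35 - 64·x + 328·x^2 + 768·x^3 + 336·x^4)·Dx + (-2 + 30·x + 48·x^2 + 144·x^3 + 224·x^4 + 96·x^5)·Dx^2  (order 2).
h: a_k = -3, -1/2, 131/8, -5/16, -8157/128, -63/256, 262375/1024, -429/2048, -33547997/32768, …
ICs: h(0) = -3, h′(0) = -1/2.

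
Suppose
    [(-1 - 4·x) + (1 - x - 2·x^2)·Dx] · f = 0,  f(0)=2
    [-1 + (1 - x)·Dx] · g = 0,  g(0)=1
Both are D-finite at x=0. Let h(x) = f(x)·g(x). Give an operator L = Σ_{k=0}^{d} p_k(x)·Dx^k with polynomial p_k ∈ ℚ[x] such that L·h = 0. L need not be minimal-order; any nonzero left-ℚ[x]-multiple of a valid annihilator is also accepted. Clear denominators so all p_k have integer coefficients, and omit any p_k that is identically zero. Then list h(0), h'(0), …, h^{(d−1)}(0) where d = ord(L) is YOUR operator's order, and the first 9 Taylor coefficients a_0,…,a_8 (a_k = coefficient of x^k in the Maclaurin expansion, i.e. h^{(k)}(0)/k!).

L = (-2 - 2·x + 6·x^2) + (1 - 2·x - x^2 + 2·x^3)·Dx  (order 1).
h: a_k = 2, 4, 10, 20, 42, 84, 170, 340, 682, …
ICs: h(0) = 2.

f: a_k = 2, 2, 6, 10, 22, 42, 86, 170, 342, …
g: a_k = 1, 1, 1, 1, 1, 1, 1, 1, 1, …
L₀ := L_f ⊗_s L_g (sym. prod.), ord ≤ 1.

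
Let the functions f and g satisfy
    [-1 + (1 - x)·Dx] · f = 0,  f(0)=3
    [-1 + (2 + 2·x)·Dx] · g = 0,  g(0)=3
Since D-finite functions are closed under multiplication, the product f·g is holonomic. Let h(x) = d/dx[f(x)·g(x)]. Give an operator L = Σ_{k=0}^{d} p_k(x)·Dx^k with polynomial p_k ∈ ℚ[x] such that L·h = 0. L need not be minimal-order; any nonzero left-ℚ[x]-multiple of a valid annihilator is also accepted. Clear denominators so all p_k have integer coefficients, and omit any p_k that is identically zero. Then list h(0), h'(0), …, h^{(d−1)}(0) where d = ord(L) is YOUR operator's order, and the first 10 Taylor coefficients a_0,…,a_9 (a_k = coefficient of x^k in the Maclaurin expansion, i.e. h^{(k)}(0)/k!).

L = (11 + 18·x + 3·x^2) + (-6 - 2·x + 6·x^2 + 2·x^3)·Dx  (order 1).
h: a_k = 27/2, 99/4, 621/16, 1611/32, 16425/256, 38853/512, 183393/2048, 415323/4096, 7533729/65536, 16632225/131072, …
ICs: h(0) = 27/2.

f: a_k = 3, 3, 3, 3, 3, 3, 3, 3, 3, 3, …
g: a_k = 3, 3/2, -3/8, 3/16, -15/128, 21/256, -63/1024, 99/2048, -1287/32768, 2145/65536, …
f·g: L₀ = L_f ⊗_s L_g, ord ≤ 1·1.
Derive L from L₀ (diff closure).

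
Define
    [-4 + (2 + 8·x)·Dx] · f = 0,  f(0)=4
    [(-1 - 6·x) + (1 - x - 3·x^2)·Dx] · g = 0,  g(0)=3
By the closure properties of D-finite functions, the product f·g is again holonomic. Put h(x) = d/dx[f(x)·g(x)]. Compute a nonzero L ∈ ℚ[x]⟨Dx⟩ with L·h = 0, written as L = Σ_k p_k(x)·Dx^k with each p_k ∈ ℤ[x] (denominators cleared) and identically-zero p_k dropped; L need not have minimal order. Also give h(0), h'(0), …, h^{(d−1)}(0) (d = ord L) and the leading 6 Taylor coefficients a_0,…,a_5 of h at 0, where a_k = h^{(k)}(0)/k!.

f: a_k = 4, 8, -8, 16, -40, 112, …
g: a_k = 3, 3, 12, 21, 57, 120, …
L₀ := L_f ⊗_s L_g (sym. prod.), ord ≤ 1.
Differentiate: ansatz ord ≤ ord L₀ ⇒ L.
L = (8 + 126·x + 390·x^2 + 480·x^3 + 540·x^4) + (-3 - 17·x - 21·x^2 + 38·x^3 + 222·x^4 + 216·x^5)·Dx  (order 1).
h: a_k = 36, 96, 612, 912, 5880, 5112, …
ICs: h(0) = 36.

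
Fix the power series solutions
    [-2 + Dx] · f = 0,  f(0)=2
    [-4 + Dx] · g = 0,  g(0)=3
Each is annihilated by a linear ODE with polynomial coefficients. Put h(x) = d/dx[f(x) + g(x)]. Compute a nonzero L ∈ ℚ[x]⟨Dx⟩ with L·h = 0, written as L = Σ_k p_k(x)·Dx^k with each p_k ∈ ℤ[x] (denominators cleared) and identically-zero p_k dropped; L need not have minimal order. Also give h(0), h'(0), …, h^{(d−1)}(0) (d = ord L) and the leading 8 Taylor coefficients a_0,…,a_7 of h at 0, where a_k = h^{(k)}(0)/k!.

L = 8 - 6·Dx + Dx^2  (order 2).
h: a_k = 16, 56, 104, 400/3, 392/3, 1552/15, 3088/45, 352/9, …
ICs: h(0) = 16, h′(0) = 56.

f: a_k = 2, 4, 4, 8/3, 4/3, 8/15, 8/45, 16/315, …
g: a_k = 3, 12, 24, 32, 32, 128/5, 256/15, 1024/105, …
L₀ := lclm(L_f,L_g); ord L₀ ≤ 1+1.
h₀' ⇒ L via d/dx closure of L₀.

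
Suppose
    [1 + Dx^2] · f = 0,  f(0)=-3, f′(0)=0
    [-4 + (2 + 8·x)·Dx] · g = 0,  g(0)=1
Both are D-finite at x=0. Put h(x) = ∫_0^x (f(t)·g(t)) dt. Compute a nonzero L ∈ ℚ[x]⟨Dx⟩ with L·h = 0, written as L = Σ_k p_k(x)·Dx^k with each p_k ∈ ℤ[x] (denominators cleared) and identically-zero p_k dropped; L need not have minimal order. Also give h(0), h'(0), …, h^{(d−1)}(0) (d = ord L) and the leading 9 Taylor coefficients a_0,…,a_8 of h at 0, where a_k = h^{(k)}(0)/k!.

f: a_k = -3, 0, 3/2, 0, -1/8, 0, 1/240, 0, -1/13440, …
g: a_k = 1, 2, -2, 4, -10, 28, -84, 264, -858, …
Sym-product of L_f,L_g gives L₀ (≤ ord 2).
h=∫h₀ ⇒ L = L₀·Dx.
L = (13 + 8·x + 16·x^2)·Dx + (-4 - 16·x)·Dx^2 + (1 + 8·x + 16·x^2)·Dx^3  (order 3).
h: a_k = 0, -3, -3, 5/2, -9/4, 43/8, -313/24, 56941/1680, -90059/960, …
ICs: h(0) = 0, h′(0) = -3, h′′(0) = -6.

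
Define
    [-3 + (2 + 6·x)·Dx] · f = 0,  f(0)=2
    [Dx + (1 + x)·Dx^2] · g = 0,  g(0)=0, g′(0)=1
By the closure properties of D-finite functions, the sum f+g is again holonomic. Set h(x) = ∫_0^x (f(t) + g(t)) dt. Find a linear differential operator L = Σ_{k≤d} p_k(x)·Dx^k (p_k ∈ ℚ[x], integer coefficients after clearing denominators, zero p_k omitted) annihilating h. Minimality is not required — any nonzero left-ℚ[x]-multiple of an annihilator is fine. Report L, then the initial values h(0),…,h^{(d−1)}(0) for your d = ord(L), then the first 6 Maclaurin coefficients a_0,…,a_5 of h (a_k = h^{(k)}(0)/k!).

L = (-15 + 9·x)·Dx^2 + (-19 - 6·x + 45·x^2)·Dx^3 + (-2 - 2·x + 18·x^2 + 18·x^3)·Dx^4  (order 4).
h: a_k = 0, 2, 2, -11/12, 89/96, -421/320, …
ICs: h(0) = 0, h′(0) = 2, h′′(0) = 4, h′′′(0) = -11/2.

f: a_k = 2, 3, -9/4, 27/8, -405/64, 1701/128, …
g: a_k = 0, 1, -1/2, 1/3, -1/4, 1/5, …
L₀ := lclm(L_f,L_g); ord L₀ ≤ 1+2.
h=∫₀ˣh₀: take L = L₀·Dx.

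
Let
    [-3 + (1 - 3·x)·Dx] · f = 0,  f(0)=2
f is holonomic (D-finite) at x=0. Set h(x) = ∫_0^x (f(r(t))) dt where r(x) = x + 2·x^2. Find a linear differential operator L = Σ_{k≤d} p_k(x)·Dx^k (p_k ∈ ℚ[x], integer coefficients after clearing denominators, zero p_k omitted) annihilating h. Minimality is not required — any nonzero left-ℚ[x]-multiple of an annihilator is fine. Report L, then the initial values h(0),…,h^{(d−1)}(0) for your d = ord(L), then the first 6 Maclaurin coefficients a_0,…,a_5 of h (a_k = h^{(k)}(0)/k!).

f: a_k = 2, 6, 18, 54, 162, 486, …
f∘r: x↦r, Dx↦Dx/r' in L_f ⇒ L₀.
h=∫h₀ ⇒ L = L₀·Dx.
L = (3 + 12·x)·Dx + (-1 + 3·x + 6·x^2)·Dx^2  (order 2).
h: a_k = 0, 2, 3, 10, 63/2, 558/5, …
ICs: h(0) = 0, h′(0) = 2.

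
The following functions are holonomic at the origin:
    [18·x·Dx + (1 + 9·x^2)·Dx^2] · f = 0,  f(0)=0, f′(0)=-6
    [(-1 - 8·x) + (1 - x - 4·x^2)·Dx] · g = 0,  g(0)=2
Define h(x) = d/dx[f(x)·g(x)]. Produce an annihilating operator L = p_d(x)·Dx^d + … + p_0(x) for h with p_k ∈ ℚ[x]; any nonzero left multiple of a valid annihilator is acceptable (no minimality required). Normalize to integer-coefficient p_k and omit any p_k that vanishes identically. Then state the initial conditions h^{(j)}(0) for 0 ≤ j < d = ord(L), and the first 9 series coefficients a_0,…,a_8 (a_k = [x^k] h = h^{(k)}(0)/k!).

f: a_k = 0, -6, 0, 18, 0, -486/5, 0, 4374/7, 0, …
g: a_k = 2, 2, 10, 18, 58, 130, 362, 882, 2330, …
h₀=f·g: eliminate ⇒ L₀, order ≤ 2·1.
Differentiate: ansatz ord ≤ ord L₀ ⇒ L.
L = (6 + 5022·x^2 + 7776·x^3 + 46656·x^4) + (21 + 186·x + 297·x^2 + 1710·x^3 + 7776·x^4 + 31104·x^5)·Dx + (-4 - 5·x - 119·x^2 + 99·x^3 - 315·x^4 + 1296·x^5 + 3888·x^6)·Dx^2  (order 2).
h: a_k = -12, -24, -72, -288, -1812, -19512/5, -5952, -966528/35, -4914324/35, …
ICs: h(0) = -12, h′(0) = -24.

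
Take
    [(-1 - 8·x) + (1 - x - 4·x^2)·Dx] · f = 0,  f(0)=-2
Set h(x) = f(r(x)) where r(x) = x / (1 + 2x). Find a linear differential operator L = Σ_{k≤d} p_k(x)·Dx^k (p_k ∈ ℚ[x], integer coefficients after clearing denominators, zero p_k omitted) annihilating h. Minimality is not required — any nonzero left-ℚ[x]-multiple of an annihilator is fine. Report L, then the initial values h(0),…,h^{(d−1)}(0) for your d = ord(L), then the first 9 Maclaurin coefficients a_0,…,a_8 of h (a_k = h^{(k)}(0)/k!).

L = (1 + 10·x) + (-1 - 5·x - 4·x^2 + 4·x^3)·Dx  (order 1).
h: a_k = -2, -2, -6, 14, -54, 190, -678, 2414, -8598, …
ICs: h(0) = -2.

f: a_k = -2, -2, -10, -18, -58, -130, -362, -882, -2330, …
h₀=f(r): pull back L_f along r ⇒ L₀.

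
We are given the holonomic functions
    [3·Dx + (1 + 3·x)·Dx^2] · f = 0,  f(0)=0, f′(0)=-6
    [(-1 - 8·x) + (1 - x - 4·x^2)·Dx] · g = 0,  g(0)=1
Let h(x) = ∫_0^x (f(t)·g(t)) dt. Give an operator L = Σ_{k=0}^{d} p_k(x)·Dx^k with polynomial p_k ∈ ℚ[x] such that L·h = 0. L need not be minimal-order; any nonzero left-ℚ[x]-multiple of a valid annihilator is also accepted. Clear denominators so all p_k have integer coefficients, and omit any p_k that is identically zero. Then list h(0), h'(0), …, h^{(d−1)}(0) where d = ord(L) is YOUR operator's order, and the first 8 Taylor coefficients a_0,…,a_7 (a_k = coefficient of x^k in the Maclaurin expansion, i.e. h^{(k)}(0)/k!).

L = (11 + 48·x)·Dx + (-1 + 25·x + 60·x^2)·Dx^2 + (-1 - 2·x + 7·x^2 + 12·x^3)·Dx^3  (order 3).
h: a_k = 0, 0, -3, 1, -39/4, 27/10, -799/20, 573/70, …
ICs: h(0) = 0, h′(0) = 0, h′′(0) = -6.

f: a_k = 0, -6, 9, -18, 81/2, -486/5, 243, -4374/7, …
g: a_k = 1, 1, 5, 9, 29, 65, 181, 441, …
Sym-product of L_f,L_g gives L₀ (≤ ord 2).
Integrate: L := L₀·Dx.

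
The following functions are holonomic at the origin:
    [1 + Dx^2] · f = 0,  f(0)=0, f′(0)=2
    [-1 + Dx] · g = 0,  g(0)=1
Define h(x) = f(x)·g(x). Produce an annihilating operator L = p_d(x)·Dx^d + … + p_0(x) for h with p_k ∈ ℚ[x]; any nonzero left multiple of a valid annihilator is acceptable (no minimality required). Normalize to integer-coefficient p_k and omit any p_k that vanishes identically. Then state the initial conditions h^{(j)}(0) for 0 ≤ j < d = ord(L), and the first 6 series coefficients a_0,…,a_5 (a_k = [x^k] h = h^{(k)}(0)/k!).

f: a_k = 0, 2, 0, -1/3, 0, 1/60, …
g: a_k = 1, 1, 1/2, 1/6, 1/24, 1/120, …
h₀=f·g: eliminate ⇒ L₀, order ≤ 2·1.
L = 2 - 2·Dx + Dx^2  (order 2).
h: a_k = 0, 2, 2, 2/3, 0, -1/15, …
ICs: h(0) = 0, h′(0) = 2.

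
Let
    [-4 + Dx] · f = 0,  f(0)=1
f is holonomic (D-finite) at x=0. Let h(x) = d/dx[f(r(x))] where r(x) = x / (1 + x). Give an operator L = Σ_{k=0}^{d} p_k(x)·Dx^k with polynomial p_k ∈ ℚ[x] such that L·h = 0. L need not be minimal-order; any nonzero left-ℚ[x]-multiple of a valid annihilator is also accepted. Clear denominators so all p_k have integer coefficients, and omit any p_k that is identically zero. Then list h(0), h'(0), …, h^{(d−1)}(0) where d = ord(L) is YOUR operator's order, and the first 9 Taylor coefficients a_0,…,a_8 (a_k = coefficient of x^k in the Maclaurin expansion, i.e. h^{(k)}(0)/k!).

f: a_k = 1, 4, 8, 32/3, 32/3, 128/15, 256/45, 1024/315, 512/315, …
L₀ from L_f via x↦r, Dx↦r'^{-1}Dx.
h₀' ⇒ L via d/dx closure of L₀.
L = (2 - 2·x) + (-1 - 2·x - x^2)·Dx  (order 1).
h: a_k = 4, 8, -4, -16/3, 28/3, -88/15, -68/45, 2528/315, -3316/315, …
ICs: h(0) = 4.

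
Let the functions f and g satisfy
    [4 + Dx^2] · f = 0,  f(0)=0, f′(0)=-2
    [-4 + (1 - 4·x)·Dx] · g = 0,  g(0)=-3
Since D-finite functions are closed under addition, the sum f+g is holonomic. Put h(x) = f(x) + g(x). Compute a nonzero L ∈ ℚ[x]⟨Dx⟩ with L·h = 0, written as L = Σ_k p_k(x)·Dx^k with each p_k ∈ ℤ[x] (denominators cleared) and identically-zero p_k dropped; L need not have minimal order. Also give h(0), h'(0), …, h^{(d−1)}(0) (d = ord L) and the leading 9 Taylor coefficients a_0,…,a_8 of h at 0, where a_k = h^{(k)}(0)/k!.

f: a_k = 0, -2, 0, 4/3, 0, -4/15, 0, 8/315, 0, …
g: a_k = -3, -12, -48, -192, -768, -3072, -12288, -49152, -196608, …
Sum ⇒ L₀ = lclm(L_f,L_g) in ℚ(x)⟨Dx⟩.
L = (-400 + 128·x - 256·x^2) + (36 - 176·x + 192·x^2 - 256·x^3)·Dx + (-100 + 32·x - 64·x^2)·Dx^2 + (9 - 44·x + 48·x^2 - 64·x^3)·Dx^3  (order 3).
h: a_k = -3, -14, -48, -572/3, -768, -46084/15, -12288, -15482872/315, -196608, …
ICs: h(0) = -3, h′(0) = -14, h′′(0) = -96.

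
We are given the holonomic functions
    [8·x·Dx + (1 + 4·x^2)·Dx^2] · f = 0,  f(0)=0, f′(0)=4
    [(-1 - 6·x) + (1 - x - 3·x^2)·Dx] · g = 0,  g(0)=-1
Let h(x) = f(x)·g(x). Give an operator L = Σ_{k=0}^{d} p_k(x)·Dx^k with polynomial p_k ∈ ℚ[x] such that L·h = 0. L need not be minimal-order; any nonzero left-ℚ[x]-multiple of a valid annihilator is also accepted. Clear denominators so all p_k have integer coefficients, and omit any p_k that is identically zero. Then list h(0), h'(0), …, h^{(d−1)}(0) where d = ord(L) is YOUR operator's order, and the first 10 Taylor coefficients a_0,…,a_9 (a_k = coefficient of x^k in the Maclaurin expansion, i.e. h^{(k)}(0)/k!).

f: a_k = 0, 4, 0, -16/3, 0, 64/5, 0, -256/7, 0, 1024/9, …
g: a_k = -1, -1, -4, -7, -19, -40, -97, -217, -508, -1159, …
L₀ := L_f ⊗_s L_g (sym. prod.), ord ≤ 2.
L = (6 + 8·x + 72·x^2) + (2 + 4·x + 16·x^2 + 72·x^3)·Dx + (-1 + x - x^2 + 4·x^3 + 12·x^4)·Dx^2  (order 2).
h: a_k = 0, -4, -4, -32/3, -68/3, -1012/15, -2032/15, -31636/105, -74308/105, -543488/315, …
ICs: h(0) = 0, h′(0) = -4.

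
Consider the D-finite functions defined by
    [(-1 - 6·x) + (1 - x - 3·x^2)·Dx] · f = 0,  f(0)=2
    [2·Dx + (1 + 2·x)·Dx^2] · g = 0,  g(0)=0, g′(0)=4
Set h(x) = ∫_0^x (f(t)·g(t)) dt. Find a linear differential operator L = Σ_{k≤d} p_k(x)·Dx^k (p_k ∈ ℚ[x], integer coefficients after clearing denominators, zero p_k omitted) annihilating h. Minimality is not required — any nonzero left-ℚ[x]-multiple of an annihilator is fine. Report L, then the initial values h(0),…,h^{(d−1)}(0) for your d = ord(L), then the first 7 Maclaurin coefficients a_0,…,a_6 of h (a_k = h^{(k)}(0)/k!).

f: a_k = 2, 2, 8, 14, 38, 80, 194, …
g: a_k = 0, 4, -4, 16/3, -8, 64/5, -64/3, …
h₀=f·g: eliminate ⇒ L₀, order ≤ 1·2.
Integrate: L := L₀·Dx.
L = (8 + 24·x)·Dx + (18·x + 30·x^2)·Dx^2 + (-1 - x + 5·x^2 + 6·x^3)·Dx^3  (order 3).
h: a_k = 0, 0, 4, 0, 26/3, 56/15, 1112/45, …
ICs: h(0) = 0, h′(0) = 0, h′′(0) = 8.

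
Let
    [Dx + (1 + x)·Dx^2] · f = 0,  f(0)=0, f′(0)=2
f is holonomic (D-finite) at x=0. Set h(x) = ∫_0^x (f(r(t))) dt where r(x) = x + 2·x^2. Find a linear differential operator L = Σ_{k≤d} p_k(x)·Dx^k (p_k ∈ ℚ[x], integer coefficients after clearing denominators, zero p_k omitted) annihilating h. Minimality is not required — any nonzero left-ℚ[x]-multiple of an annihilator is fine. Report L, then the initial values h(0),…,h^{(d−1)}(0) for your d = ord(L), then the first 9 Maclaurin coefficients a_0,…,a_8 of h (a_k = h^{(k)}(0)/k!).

f: a_k = 0, 2, -1, 2/3, -1/2, 2/5, -1/3, 2/7, -1/4, …
Change of var in L_f (x↦r) gives L₀.
∫: right-multiply L₀ by Dx.
L = (-3 + 4·x + 8·x^2)·Dx^2 + (1 + 5·x + 6·x^2 + 8·x^3)·Dx^3  (order 3).
h: a_k = 0, 0, 1, 1, -5/6, -1/10, 11/15, -3/7, -13/28, …
ICs: h(0) = 0, h′(0) = 0, h′′(0) = 2.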